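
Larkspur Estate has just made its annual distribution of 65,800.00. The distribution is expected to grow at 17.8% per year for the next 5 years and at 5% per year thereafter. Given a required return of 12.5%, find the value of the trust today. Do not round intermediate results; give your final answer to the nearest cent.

D_1 = 77512.40000
D_2 = 91309.60720
D_3 = 107562.71728
D_4 = 126708.88096
D_5 = 149263.06177
Terminal value at year 5: TV = D_5×(1+g_2)/(r−g_2) = 156726.21486/0.075 = 2089682.86475
P_0 = D_1/(1+r)^1 + D_2/(1+r)^2 + D_3/(1+r)^3 + D_4/(1+r)^4 + D_5/(1+r)^5 + TV/(1+r)^5
    = 68899.91111 + 72145.86248 + 75544.73422 + 79103.73059 + 82830.39523 + 1159625.53324 = 1538150.16687

1538150.17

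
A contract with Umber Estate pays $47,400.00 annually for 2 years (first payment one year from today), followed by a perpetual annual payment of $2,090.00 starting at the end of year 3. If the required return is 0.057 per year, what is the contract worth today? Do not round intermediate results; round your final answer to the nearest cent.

PV of 2-year annuity: $47,400.00 × [1 − (1+0.057)^−2] / 0.057 = 87269.53437
Perpetuity value at year 2: $2,090.00 / 0.057 = 36666.66667
PV of perpetuity: 36666.66667 / (1+0.057)^2 = 32818.70619
Total PV = 87269.53437 + 32818.70619 = 120088.24055

$120088.24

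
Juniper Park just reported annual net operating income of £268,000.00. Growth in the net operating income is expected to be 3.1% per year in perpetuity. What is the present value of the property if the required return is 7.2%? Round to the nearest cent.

D₁ = D₀ × (1 + g) = £268,000.00 × 1.031 = £276,308.0000
Growing perpetuity: P = D₁ / (r − g) = £276,308.0000 / (0.072 − 0.031) = £6,739,219.51

£6739219.51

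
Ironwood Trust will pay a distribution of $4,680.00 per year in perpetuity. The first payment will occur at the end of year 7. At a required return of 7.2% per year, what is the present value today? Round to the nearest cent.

Value at end of year 6: C / r = $4,680.00 / 0.072 = $65,000.0000
Discount to today: PV = $65,000.0000 / (1 + 0.072)^6 = $65,000.0000 / 1.517640 = $42,829.66

$42829.66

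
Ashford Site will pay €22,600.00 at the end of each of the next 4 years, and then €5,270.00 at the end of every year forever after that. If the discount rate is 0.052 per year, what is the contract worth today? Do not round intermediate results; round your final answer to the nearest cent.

PV of 4-year annuity: €22,600.00 × [1 − (1+0.052)^−4] / 0.052 = 79767.56891
Perpetuity value at year 4: €5,270.00 / 0.052 = 101346.15385
PV of perpetuity: 101346.15385 / (1+0.052)^4 = 82745.48623
Total PV = 79767.56891 + 82745.48623 = 162513.05514

€162513.06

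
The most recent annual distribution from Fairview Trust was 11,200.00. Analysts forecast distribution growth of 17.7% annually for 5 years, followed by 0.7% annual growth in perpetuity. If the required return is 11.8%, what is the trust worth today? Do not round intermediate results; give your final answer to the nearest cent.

D_1 = 13182.40000
D_2 = 15515.68480
D_3 = 18261.96101
D_4 = 21494.32811
D_5 = 25298.82418
Terminal value at year 5: TV = D_5×(1+g_2)/(r−g_2) = 25475.91595/0.111 = 229512.75633
P_0 = D_1/(1+r)^1 + D_2/(1+r)^2 + D_3/(1+r)^3 + D_4/(1+r)^4 + D_5/(1+r)^5 + TV/(1+r)^5
    = 11791.05546 + 12413.30257 + 13068.38741 + 13758.04292 + 14484.09348 + 131400.73997 = 196915.62180

196915.62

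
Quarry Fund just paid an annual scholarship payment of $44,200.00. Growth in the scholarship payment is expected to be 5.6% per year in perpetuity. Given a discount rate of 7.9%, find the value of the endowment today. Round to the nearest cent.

D₁ = D₀ × (1 + g) = $44,200.00 × 1.056 = $46,675.2000
Growing perpetuity: P = D₁ / (r − g) = $46,675.2000 / (0.079 − 0.056) = $2,029,356.52

$2029356.52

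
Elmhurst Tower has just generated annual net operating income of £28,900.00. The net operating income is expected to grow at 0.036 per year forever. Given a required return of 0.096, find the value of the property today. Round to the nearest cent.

D₁ = D₀ × (1 + g) = £28,900.00 × 1.036 = £29,940.4000
Growing perpetuity: P = D₁ / (r − g) = £29,940.4000 / (0.096 − 0.036) = £499,006.67

£499006.67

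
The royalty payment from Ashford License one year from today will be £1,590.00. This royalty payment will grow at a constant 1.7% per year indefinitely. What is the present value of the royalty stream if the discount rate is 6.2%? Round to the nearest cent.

Growing perpetuity: P = D₁ / (r − g) = £1,590.0000 / (0.062 − 0.017) = £35,333.33

£35333.33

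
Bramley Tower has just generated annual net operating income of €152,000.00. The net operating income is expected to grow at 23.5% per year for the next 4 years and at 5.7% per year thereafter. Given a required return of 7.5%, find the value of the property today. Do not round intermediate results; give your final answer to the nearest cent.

€16418682.10

D_1 = 187720.00000
D_2 = 231834.20000
D_3 = 286315.23700
D_4 = 353599.31769
Terminal value at year 4: TV = D_4×(1+g_2)/(r−g_2) = 373754.47880/0.018 = 20764137.71131
P_0 = D_1/(1+r)^1 + D_2/(1+r)^2 + D_3/(1+r)^3 + D_4/(1+r)^4 + TV/(1+r)^4
    = 174623.25581 + 200613.69389 + 230472.47623 + 264775.35642 + 15548197.31858 = 16418682.10094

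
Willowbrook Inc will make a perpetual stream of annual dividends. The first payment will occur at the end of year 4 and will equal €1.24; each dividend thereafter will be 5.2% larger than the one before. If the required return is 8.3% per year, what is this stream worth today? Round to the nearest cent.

€31.49

Value at end of year 3: C₁ / (r − g) = €1.24 / (0.083 − 0.052) = €40.0000
Discount to today: PV = €40.0000 / (1 + 0.083)^3 = €40.0000 / 1.270239 = €31.49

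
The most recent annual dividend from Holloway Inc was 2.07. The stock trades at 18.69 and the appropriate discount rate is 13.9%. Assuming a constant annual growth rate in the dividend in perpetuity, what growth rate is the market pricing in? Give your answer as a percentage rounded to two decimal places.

2.54%

P = D₀(1+g)/(r−g) ⇒ P(r−g) = D₀(1+g) ⇒ g(P+D₀) = P·r − D₀
g = (P·r − D₀)/(P + D₀) = (18.69×0.139 − 2.07) / (18.69 + 2.07) = 0.025429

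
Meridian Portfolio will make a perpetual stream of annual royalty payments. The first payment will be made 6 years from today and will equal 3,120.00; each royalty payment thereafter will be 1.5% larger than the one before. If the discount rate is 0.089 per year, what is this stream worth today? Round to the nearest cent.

Value at end of year 5: C₁ / (r − g) = 3,120.00 / (0.089 − 0.015) = 42,162.1622
Discount to today: PV = 42,162.1622 / (1 + 0.089)^5 = 42,162.1622 / 1.531579 = 27,528.56

27528.56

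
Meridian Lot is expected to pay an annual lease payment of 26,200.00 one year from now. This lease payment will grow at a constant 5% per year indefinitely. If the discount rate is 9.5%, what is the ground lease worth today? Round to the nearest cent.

Growing perpetuity: P = D₁ / (r − g) = 26,200.0000 / (0.095 − 0.05) = 582,222.22

582222.22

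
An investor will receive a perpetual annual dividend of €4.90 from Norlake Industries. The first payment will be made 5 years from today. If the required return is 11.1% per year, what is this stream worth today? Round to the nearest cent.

Value at end of year 4: C / r = €4.90 / 0.111 = €44.1441
Discount to today: PV = €44.1441 / (1 + 0.111)^4 = €44.1441 / 1.523548 = €28.97

€28.97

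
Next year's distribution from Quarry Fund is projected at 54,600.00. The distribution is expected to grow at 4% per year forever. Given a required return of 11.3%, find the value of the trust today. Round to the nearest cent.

Growing perpetuity: P = D₁ / (r − g) = 54,600.0000 / (0.113 − 0.04) = 747,945.21

747945.21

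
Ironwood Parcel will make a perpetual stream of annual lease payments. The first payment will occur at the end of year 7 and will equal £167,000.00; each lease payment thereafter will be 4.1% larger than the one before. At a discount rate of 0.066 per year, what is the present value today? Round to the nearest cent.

£4552324.73

Value at end of year 6: C₁ / (r − g) = £167,000.00 / (0.066 − 0.041) = £6,680,000.0000
Discount to today: PV = £6,680,000.0000 / (1 + 0.066)^6 = £6,680,000.0000 / 1.467382 = £4,552,324.73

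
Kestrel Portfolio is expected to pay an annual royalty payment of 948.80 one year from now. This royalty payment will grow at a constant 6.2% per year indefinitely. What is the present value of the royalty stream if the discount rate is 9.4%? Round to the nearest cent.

Growing perpetuity: P = D₁ / (r − g) = 948.8000 / (0.094 − 0.062) = 29,650.00

29650.00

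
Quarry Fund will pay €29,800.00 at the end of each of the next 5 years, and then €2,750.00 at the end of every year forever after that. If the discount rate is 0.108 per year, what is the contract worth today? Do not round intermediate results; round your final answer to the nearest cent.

PV of 5-year annuity: €29,800.00 × [1 − (1+0.108)^−5] / 0.108 = 110694.09829
Perpetuity value at year 5: €2,750.00 / 0.108 = 25462.96296
PV of perpetuity: 25462.96296 / (1+0.108)^5 = 15247.90356
Total PV = 110694.09829 + 15247.90356 = 125942.00185

€125942.00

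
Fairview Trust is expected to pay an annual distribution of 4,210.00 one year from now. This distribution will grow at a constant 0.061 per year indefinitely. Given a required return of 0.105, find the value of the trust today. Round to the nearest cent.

95681.82

Growing perpetuity: P = D₁ / (r − g) = 4,210.0000 / (0.105 − 0.061) = 95,681.82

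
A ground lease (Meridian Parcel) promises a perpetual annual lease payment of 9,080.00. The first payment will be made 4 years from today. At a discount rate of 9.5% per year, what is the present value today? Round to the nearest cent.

72798.07

Value at end of year 3: C / r = 9,080.00 / 0.095 = 95,578.9474
Discount to today: PV = 95,578.9474 / (1 + 0.095)^3 = 95,578.9474 / 1.312932 = 72,798.07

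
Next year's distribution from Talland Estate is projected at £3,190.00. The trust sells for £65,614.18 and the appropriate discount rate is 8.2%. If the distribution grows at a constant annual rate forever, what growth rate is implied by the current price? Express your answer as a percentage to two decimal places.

P = D₁/(r−g) ⇒ g = r − D₁/P = 0.082 − £3,190.00/£65,614.18 = 0.033382

3.34%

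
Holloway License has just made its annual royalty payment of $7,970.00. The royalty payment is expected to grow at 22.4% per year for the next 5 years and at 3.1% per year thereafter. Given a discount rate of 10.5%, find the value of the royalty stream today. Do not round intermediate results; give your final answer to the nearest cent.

D_1 = 9755.28000
D_2 = 11940.46272
D_3 = 14615.12637
D_4 = 17888.91468
D_5 = 21896.03156
Terminal value at year 5: TV = D_5×(1+g_2)/(r−g_2) = 22574.80854/0.074 = 305064.98030
P_0 = D_1/(1+r)^1 + D_2/(1+r)^2 + D_3/(1+r)^3 + D_4/(1+r)^4 + D_5/(1+r)^5 + TV/(1+r)^5
    = 8828.30769 + 9779.04852 + 10832.17682 + 11998.71894 + 13290.88867 + 185174.40843 = 239903.54908

$239903.55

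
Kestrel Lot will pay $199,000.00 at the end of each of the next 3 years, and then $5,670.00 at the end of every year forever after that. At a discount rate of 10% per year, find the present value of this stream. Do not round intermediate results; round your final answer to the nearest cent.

PV of 3-year annuity: $199,000.00 × [1 − (1+0.1)^−3] / 0.1 = 494883.54621
Perpetuity value at year 3: $5,670.00 / 0.1 = 56700.00000
PV of perpetuity: 56700.00000 / (1+0.1)^3 = 42599.54921
Total PV = 494883.54621 + 42599.54921 = 537483.09542

$537483.10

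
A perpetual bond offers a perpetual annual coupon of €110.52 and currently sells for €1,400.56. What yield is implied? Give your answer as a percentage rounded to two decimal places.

7.89%

P = C/r ⇒ r = C/P = €110.52/€1,400.56 = 0.078911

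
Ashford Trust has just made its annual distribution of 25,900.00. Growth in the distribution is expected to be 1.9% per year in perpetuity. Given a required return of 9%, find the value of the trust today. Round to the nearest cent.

371719.72

D₁ = D₀ × (1 + g) = 25,900.00 × 1.019 = 26,392.1000
Growing perpetuity: P = D₁ / (r − g) = 26,392.1000 / (0.09 − 0.019) = 371,719.72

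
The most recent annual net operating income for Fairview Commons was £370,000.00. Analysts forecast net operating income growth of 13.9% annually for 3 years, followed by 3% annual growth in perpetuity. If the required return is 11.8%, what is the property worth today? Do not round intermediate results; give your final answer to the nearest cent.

£5731555.11

D_1 = 421430.00000
D_2 = 480008.77000
D_3 = 546729.98903
Terminal value at year 3: TV = D_3×(1+g_2)/(r−g_2) = 563131.88870/0.088 = 6399226.00796
P_0 = D_1/(1+r)^1 + D_2/(1+r)^2 + D_3/(1+r)^3 + TV/(1+r)^3
    = 376949.91055 + 384030.36505 + 391243.81555 + 4579331.02294 = 5731555.11410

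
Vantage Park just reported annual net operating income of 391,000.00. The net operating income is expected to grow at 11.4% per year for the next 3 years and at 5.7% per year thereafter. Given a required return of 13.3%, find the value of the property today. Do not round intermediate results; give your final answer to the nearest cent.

D_1 = 435574.00000
D_2 = 485229.43600
D_3 = 540545.59170
Terminal value at year 3: TV = D_3×(1+g_2)/(r−g_2) = 571356.69043/0.076 = 7517851.18988
P_0 = D_1/(1+r)^1 + D_2/(1+r)^2 + D_3/(1+r)^3 + TV/(1+r)^3
    = 384443.07149 + 377996.10030 + 371657.24249 + 5168969.80667 = 6303066.22095

6303066.22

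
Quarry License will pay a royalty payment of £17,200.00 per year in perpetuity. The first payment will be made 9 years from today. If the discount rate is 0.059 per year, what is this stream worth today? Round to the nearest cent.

Value at end of year 8: C / r = £17,200.00 / 0.059 = £291,525.4237
Discount to today: PV = £291,525.4237 / (1 + 0.059)^8 = £291,525.4237 / 1.581859 = £184,292.96

£184292.96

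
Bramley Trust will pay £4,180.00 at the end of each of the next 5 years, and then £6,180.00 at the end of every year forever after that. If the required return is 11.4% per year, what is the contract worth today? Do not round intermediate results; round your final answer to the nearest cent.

£46892.51

PV of 5-year annuity: £4,180.00 × [1 − (1+0.114)^−5] / 0.114 = 15294.65137
Perpetuity value at year 5: £6,180.00 / 0.114 = 54210.52632
PV of perpetuity: 54210.52632 / (1+0.114)^5 = 31597.85993
Total PV = 15294.65137 + 31597.85993 = 46892.51130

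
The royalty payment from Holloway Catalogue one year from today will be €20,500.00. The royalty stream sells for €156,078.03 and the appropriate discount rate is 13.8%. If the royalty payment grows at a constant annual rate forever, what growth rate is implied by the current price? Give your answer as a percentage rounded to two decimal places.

0.67%

P = D₁/(r−g) ⇒ g = r − D₁/P = 0.138 − €20,500.00/€156,078.03 = 0.006655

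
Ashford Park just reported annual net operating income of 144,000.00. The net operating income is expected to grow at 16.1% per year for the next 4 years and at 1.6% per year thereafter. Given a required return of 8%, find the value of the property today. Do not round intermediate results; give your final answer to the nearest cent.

D_1 = 167184.00000
D_2 = 194100.62400
D_3 = 225350.82446
D_4 = 261632.30720
Terminal value at year 4: TV = D_4×(1+g_2)/(r−g_2) = 265818.42412/0.064 = 4153412.87684
P_0 = D_1/(1+r)^1 + D_2/(1+r)^2 + D_3/(1+r)^3 + D_4/(1+r)^4 + TV/(1+r)^4
    = 154800.00000 + 166410.00000 + 178890.75000 + 192307.55625 + 3052882.45547 = 3745290.76172

3745290.76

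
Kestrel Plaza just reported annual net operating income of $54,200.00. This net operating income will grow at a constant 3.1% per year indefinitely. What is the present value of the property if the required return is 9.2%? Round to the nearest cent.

D₁ = D₀ × (1 + g) = $54,200.00 × 1.031 = $55,880.2000
Growing perpetuity: P = D₁ / (r − g) = $55,880.2000 / (0.092 − 0.031) = $916,068.85

$916068.85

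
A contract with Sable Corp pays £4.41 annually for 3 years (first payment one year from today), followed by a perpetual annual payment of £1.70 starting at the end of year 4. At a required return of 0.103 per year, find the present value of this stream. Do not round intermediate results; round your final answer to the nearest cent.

PV of 3-year annuity: £4.41 × [1 − (1+0.103)^−3] / 0.103 = 10.90935
Perpetuity value at year 3: £1.70 / 0.103 = 16.50485
PV of perpetuity: 16.50485 / (1+0.103)^3 = 12.29943
Total PV = 10.90935 + 12.29943 = 23.20879

£23.21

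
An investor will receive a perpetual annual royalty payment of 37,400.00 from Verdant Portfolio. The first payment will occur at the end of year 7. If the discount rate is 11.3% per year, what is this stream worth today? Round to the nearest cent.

174109.38

Value at end of year 6: C / r = 37,400.00 / 0.113 = 330,973.4513
Discount to today: PV = 330,973.4513 / (1 + 0.113)^6 = 330,973.4513 / 1.900951 = 174,109.38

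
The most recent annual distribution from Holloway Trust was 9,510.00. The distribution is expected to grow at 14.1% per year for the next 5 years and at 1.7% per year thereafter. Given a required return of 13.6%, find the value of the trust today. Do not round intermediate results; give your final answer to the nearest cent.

D_1 = 10850.91000
D_2 = 12380.88831
D_3 = 14126.59356
D_4 = 16118.44325
D_5 = 18391.14375
Terminal value at year 5: TV = D_5×(1+g_2)/(r−g_2) = 18703.79320/0.119 = 157174.73274
P_0 = D_1/(1+r)^1 + D_2/(1+r)^2 + D_3/(1+r)^3 + D_4/(1+r)^4 + D_5/(1+r)^5 + TV/(1+r)^5
    = 9551.85739 + 9593.89902 + 9636.12569 + 9678.53821 + 9721.13741 + 83078.96428 = 131260.52201

131260.52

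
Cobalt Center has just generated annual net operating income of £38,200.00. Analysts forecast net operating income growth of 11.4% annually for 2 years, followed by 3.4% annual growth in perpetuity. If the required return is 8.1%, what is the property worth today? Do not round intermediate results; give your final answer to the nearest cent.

£972427.48

D_1 = 42554.80000
D_2 = 47406.04720
Terminal value at year 2: TV = D_2×(1+g_2)/(r−g_2) = 49017.85280/0.047 = 1042933.03840
P_0 = D_1/(1+r)^1 + D_2/(1+r)^2 + TV/(1+r)^2
    = 39366.14246 + 40567.88409 + 892493.44998 = 972427.47653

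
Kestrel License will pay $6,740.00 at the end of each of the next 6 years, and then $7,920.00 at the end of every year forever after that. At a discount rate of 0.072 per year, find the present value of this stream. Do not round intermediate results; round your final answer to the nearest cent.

$104410.04

PV of 6-year annuity: $6,740.00 × [1 − (1+0.072)^−6] / 0.072 = 31929.07689
Perpetuity value at year 6: $7,920.00 / 0.072 = 110000.00000
PV of perpetuity: 110000.00000 / (1+0.072)^6 = 72480.96603
Total PV = 31929.07689 + 72480.96603 = 104410.04292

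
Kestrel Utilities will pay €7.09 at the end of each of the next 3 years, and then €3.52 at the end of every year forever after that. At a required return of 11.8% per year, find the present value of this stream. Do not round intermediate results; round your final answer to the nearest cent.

PV of 3-year annuity: €7.09 × [1 − (1+0.118)^−3] / 0.118 = 17.08768
Perpetuity value at year 3: €3.52 / 0.118 = 29.83051
PV of perpetuity: 29.83051 / (1+0.118)^3 = 21.34692
Total PV = 17.08768 + 21.34692 = 38.43460

€38.43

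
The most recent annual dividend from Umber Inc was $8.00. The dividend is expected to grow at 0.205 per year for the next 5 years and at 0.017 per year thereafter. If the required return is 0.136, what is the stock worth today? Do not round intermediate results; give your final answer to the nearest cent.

$139.72

D_1 = 9.64000
D_2 = 11.61620
D_3 = 13.99752
D_4 = 16.86701
D_5 = 20.32475
Terminal value at year 5: TV = D_5×(1+g_2)/(r−g_2) = 20.67027/0.119 = 173.69976
P_0 = D_1/(1+r)^1 + D_2/(1+r)^2 + D_3/(1+r)^3 + D_4/(1+r)^4 + D_5/(1+r)^5 + TV/(1+r)^5
    = 8.48592 + 9.00135 + 9.54808 + 10.12803 + 10.74320 + 91.81371 = 139.72028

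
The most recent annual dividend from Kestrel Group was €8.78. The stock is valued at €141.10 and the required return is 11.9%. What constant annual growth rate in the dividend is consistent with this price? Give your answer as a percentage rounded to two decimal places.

P = D₀(1+g)/(r−g) ⇒ P(r−g) = D₀(1+g) ⇒ g(P+D₀) = P·r − D₀
g = (P·r − D₀)/(P + D₀) = (€141.10×0.119 − €8.78) / (€141.10 + €8.78) = 0.053449

5.34%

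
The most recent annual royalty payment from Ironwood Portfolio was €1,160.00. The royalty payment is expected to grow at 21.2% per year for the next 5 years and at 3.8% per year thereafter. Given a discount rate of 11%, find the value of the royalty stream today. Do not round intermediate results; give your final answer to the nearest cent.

€33563.83

D_1 = 1405.92000
D_2 = 1703.97504
D_3 = 2065.21775
D_4 = 2503.04391
D_5 = 3033.68922
Terminal value at year 5: TV = D_5×(1+g_2)/(r−g_2) = 3148.96941/0.072 = 43735.68626
P_0 = D_1/(1+r)^1 + D_2/(1+r)^2 + D_3/(1+r)^3 + D_4/(1+r)^4 + D_5/(1+r)^5 + TV/(1+r)^5
    = 1266.59459 + 1382.98437 + 1510.06942 + 1648.83255 + 1800.34690 + 25955.00109 = 33563.82893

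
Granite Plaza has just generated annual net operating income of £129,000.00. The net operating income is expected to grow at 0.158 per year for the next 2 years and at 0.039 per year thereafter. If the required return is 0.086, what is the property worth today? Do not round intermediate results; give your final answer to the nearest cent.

D_1 = 149382.00000
D_2 = 172984.35600
Terminal value at year 2: TV = D_2×(1+g_2)/(r−g_2) = 179730.74588/0.047 = 3824058.42306
P_0 = D_1/(1+r)^1 + D_2/(1+r)^2 + TV/(1+r)^2
    = 137552.48619 + 146671.98803 + 3242387.13974 = 3526611.61396

£3526611.61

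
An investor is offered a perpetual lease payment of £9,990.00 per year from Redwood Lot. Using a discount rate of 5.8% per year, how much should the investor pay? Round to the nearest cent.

Level perpetuity: PV = C / r = £9,990.00 / 0.058 = £172,241.38

£172241.38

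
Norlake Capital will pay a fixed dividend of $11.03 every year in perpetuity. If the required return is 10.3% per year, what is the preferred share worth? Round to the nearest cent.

$107.09

Level perpetuity: PV = C / r = $11.03 / 0.103 = $107.09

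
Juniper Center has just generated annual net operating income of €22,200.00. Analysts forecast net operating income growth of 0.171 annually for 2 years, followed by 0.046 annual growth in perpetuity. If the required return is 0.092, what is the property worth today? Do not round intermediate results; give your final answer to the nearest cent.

D_1 = 25996.20000
D_2 = 30441.55020
Terminal value at year 2: TV = D_2×(1+g_2)/(r−g_2) = 31841.86151/0.046 = 692214.38063
P_0 = D_1/(1+r)^1 + D_2/(1+r)^2 + TV/(1+r)^2
    = 23806.04396 + 25528.27607 + 580490.79942 = 629825.11945

€629825.12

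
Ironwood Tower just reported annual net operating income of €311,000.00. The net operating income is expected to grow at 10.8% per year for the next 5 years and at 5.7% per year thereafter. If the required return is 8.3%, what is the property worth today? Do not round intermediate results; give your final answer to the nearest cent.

D_1 = 344588.00000
D_2 = 381803.50400
D_3 = 423038.28243
D_4 = 468726.41693
D_5 = 519348.86996
Terminal value at year 5: TV = D_5×(1+g_2)/(r−g_2) = 548951.75555/0.026 = 21113529.05967
P_0 = D_1/(1+r)^1 + D_2/(1+r)^2 + D_3/(1+r)^3 + D_4/(1+r)^4 + D_5/(1+r)^5 + TV/(1+r)^5
    = 318179.13204 + 325523.98735 + 333038.39149 + 340726.25833 + 348591.59209 + 14171588.95523 = 15837648.31653

€15837648.32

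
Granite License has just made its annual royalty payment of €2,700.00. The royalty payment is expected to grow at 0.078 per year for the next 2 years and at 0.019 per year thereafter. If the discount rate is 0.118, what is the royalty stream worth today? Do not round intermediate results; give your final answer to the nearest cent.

€30951.52

D_1 = 2910.60000
D_2 = 3137.62680
Terminal value at year 2: TV = D_2×(1+g_2)/(r−g_2) = 3197.24171/0.099 = 32295.37080
P_0 = D_1/(1+r)^1 + D_2/(1+r)^2 + TV/(1+r)^2
    = 2603.39893 + 2510.25406 + 25837.86758 = 30951.52057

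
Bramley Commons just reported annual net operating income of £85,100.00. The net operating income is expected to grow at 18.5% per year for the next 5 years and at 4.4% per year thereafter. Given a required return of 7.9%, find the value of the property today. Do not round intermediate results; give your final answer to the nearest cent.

£4624106.63

D_1 = 100843.50000
D_2 = 119499.54750
D_3 = 141606.96379
D_4 = 167804.25209
D_5 = 198848.03872
Terminal value at year 5: TV = D_5×(1+g_2)/(r−g_2) = 207597.35243/0.035 = 5931352.92653
P_0 = D_1/(1+r)^1 + D_2/(1+r)^2 + D_3/(1+r)^3 + D_4/(1+r)^4 + D_5/(1+r)^5 + TV/(1+r)^5
    = 93460.14829 + 102641.59010 + 112725.00859 + 123799.01314 + 135960.91805 + 4055519.95545 = 4624106.63362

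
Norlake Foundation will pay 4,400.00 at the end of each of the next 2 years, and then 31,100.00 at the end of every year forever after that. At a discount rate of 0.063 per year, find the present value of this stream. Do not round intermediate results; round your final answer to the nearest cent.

PV of 2-year annuity: 4,400.00 × [1 − (1+0.063)^−2] / 0.063 = 8033.14073
Perpetuity value at year 2: 31,100.00 / 0.063 = 493650.79365
PV of perpetuity: 493650.79365 / (1+0.063)^2 = 436871.09438
Total PV = 8033.14073 + 436871.09438 = 444904.23512

444904.24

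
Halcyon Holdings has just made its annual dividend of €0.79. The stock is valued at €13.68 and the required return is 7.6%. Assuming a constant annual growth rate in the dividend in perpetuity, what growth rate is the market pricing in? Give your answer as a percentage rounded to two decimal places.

1.73%

P = D₀(1+g)/(r−g) ⇒ P(r−g) = D₀(1+g) ⇒ g(P+D₀) = P·r − D₀
g = (P·r − D₀)/(P + D₀) = (€13.68×0.076 − €0.79) / (€13.68 + €0.79) = 0.017255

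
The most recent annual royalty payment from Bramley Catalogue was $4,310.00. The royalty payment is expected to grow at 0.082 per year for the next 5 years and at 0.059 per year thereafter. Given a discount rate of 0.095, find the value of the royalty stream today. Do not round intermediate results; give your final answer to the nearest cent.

$140230.83

D_1 = 4663.42000
D_2 = 5045.82044
D_3 = 5459.57772
D_4 = 5907.26309
D_5 = 6391.65866
Terminal value at year 5: TV = D_5×(1+g_2)/(r−g_2) = 6768.76652/0.036 = 188021.29231
P_0 = D_1/(1+r)^1 + D_2/(1+r)^2 + D_3/(1+r)^3 + D_4/(1+r)^4 + D_5/(1+r)^5 + TV/(1+r)^5
    = 4258.83105 + 4208.26959 + 4158.30839 + 4108.94035 + 4060.15841 + 119436.32654 = 140230.83433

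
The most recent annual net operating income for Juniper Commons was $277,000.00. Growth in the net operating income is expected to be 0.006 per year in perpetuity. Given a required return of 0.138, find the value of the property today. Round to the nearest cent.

$2111075.76

D₁ = D₀ × (1 + g) = $277,000.00 × 1.006 = $278,662.0000
Growing perpetuity: P = D₁ / (r − g) = $278,662.0000 / (0.138 − 0.006) = $2,111,075.76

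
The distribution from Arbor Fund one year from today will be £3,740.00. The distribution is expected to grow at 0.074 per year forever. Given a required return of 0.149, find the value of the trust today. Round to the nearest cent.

Growing perpetuity: P = D₁ / (r − g) = £3,740.0000 / (0.149 − 0.074) = £49,866.67

£49866.67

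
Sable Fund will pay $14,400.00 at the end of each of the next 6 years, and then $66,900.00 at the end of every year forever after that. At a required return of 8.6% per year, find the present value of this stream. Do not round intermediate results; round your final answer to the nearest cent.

$539560.91

PV of 6-year annuity: $14,400.00 × [1 − (1+0.086)^−6] / 0.086 = 65374.92172
Perpetuity value at year 6: $66,900.00 / 0.086 = 777906.97674
PV of perpetuity: 777906.97674 / (1+0.086)^6 = 474185.98625
Total PV = 65374.92172 + 474185.98625 = 539560.90797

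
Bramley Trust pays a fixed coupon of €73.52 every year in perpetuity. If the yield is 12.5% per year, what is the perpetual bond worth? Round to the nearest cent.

€588.16

Level perpetuity: PV = C / r = €73.52 / 0.125 = €588.16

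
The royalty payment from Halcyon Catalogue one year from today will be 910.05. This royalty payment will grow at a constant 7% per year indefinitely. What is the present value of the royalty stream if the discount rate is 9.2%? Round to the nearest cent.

41365.91

Growing perpetuity: P = D₁ / (r − g) = 910.0500 / (0.092 − 0.07) = 41,365.91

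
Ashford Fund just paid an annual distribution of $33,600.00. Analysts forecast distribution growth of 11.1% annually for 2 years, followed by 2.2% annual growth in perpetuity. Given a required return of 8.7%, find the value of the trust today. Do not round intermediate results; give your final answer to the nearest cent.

D_1 = 37329.60000
D_2 = 41473.18560
Terminal value at year 2: TV = D_2×(1+g_2)/(r−g_2) = 42385.59568/0.065 = 652086.08743
P_0 = D_1/(1+r)^1 + D_2/(1+r)^2 + TV/(1+r)^2
    = 34341.85833 + 35100.09623 + 551881.51300 = 621323.46755

$621323.47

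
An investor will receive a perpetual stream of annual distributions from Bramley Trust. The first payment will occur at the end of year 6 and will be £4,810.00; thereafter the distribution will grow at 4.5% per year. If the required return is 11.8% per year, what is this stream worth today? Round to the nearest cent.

£37723.61

Value at end of year 5: C₁ / (r − g) = £4,810.00 / (0.118 − 0.045) = £65,890.4110
Discount to today: PV = £65,890.4110 / (1 + 0.118)^5 = £65,890.4110 / 1.746663 = £37,723.61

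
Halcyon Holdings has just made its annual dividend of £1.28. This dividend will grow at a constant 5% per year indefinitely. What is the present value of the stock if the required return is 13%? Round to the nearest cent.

£16.80

D₁ = D₀ × (1 + g) = £1.28 × 1.05 = £1.3440
Growing perpetuity: P = D₁ / (r − g) = £1.3440 / (0.13 − 0.05) = £16.80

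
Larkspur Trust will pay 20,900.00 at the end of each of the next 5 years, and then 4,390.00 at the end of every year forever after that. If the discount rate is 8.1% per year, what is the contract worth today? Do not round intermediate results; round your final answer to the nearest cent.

119943.80

PV of 5-year annuity: 20,900.00 × [1 − (1+0.081)^−5] / 0.081 = 83228.16516
Perpetuity value at year 5: 4,390.00 / 0.081 = 54197.53086
PV of perpetuity: 54197.53086 / (1+0.081)^5 = 36715.63397
Total PV = 83228.16516 + 36715.63397 = 119943.79913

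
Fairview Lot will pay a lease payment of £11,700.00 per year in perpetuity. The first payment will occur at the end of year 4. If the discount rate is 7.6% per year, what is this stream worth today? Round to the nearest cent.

Value at end of year 3: C / r = £11,700.00 / 0.076 = £153,947.3684
Discount to today: PV = £153,947.3684 / (1 + 0.076)^3 = £153,947.3684 / 1.245767 = £123,576.38

£123576.38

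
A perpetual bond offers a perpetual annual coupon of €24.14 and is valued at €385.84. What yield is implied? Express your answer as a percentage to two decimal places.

P = C/r ⇒ r = C/P = €24.14/€385.84 = 0.062565

6.26%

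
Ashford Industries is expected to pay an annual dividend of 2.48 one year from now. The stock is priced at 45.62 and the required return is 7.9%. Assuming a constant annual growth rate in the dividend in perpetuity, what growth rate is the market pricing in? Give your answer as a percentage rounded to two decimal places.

P = D₁/(r−g) ⇒ g = r − D₁/P = 0.079 − 2.48/45.62 = 0.024638

2.46%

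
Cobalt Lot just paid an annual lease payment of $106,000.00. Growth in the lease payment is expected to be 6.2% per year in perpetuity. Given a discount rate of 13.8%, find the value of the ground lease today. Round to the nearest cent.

$1481210.53

D₁ = D₀ × (1 + g) = $106,000.00 × 1.062 = $112,572.0000
Growing perpetuity: P = D₁ / (r − g) = $112,572.0000 / (0.138 − 0.062) = $1,481,210.53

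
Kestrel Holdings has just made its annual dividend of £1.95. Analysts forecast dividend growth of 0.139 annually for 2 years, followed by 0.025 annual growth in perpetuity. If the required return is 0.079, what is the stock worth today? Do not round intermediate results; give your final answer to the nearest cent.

D_1 = 2.22105
D_2 = 2.52978
Terminal value at year 2: TV = D_2×(1+g_2)/(r−g_2) = 2.59302/0.054 = 48.01890
P_0 = D_1/(1+r)^1 + D_2/(1+r)^2 + TV/(1+r)^2
    = 2.05843 + 2.17290 + 41.24481 = 45.47614

£45.48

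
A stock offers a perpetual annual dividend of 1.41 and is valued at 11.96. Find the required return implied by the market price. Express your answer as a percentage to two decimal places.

P = C/r ⇒ r = C/P = 1.41/11.96 = 0.117893

11.79%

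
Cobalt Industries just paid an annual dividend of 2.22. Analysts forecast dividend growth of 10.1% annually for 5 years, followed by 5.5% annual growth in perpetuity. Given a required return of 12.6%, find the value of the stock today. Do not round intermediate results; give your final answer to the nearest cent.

39.87

D_1 = 2.44422
D_2 = 2.69109
D_3 = 2.96289
D_4 = 3.26214
D_5 = 3.59161
Terminal value at year 5: TV = D_5×(1+g_2)/(r−g_2) = 3.78915/0.071 = 53.36834
P_0 = D_1/(1+r)^1 + D_2/(1+r)^2 + D_3/(1+r)^3 + D_4/(1+r)^4 + D_5/(1+r)^5 + TV/(1+r)^5
    = 2.17071 + 2.12252 + 2.07539 + 2.02931 + 1.98426 + 29.48436 = 39.86654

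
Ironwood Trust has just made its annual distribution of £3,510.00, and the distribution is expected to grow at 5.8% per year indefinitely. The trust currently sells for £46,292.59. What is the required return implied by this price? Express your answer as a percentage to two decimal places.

13.82%

D₁ = £3,510.00 × 1.058 = £3,713.5800
P = D₁/(r − g) ⇒ r = D₁/P + g = £3,713.5800/£46,292.59 + 0.058 = 0.080220 + 0.058 = 0.138220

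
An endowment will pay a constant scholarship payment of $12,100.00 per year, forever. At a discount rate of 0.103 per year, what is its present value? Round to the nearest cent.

$117475.73

Level perpetuity: PV = C / r = $12,100.00 / 0.103 = $117,475.73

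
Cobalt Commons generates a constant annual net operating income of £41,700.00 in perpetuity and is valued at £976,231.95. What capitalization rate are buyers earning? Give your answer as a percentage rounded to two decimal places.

P = C/r ⇒ r = C/P = £41,700.00/£976,231.95 = 0.042715

4.27%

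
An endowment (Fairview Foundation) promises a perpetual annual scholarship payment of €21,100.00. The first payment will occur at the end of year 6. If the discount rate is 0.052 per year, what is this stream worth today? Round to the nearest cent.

Value at end of year 5: C / r = €21,100.00 / 0.052 = €405,769.2308
Discount to today: PV = €405,769.2308 / (1 + 0.052)^5 = €405,769.2308 / 1.288483 = €314,920.12

€314920.12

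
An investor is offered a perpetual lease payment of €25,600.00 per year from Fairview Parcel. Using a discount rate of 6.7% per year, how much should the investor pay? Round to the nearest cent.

€382089.55

Level perpetuity: PV = C / r = €25,600.00 / 0.067 = €382,089.55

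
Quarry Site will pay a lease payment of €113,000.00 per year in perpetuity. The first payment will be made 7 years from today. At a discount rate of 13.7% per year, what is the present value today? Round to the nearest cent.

€381764.10

Value at end of year 6: C / r = €113,000.00 / 0.137 = €824,817.5182
Discount to today: PV = €824,817.5182 / (1 + 0.137)^6 = €824,817.5182 / 2.160542 = €381,764.10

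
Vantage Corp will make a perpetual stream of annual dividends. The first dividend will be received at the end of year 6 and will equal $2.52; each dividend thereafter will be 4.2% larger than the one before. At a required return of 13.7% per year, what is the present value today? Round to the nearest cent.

$13.96

Value at end of year 5: C₁ / (r − g) = $2.52 / (0.137 − 0.042) = $26.5263
Discount to today: PV = $26.5263 / (1 + 0.137)^5 = $26.5263 / 1.900213 = $13.96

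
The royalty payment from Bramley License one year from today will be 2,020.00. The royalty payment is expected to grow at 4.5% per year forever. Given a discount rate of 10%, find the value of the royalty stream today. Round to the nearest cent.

36727.27

Growing perpetuity: P = D₁ / (r − g) = 2,020.0000 / (0.1 − 0.045) = 36,727.27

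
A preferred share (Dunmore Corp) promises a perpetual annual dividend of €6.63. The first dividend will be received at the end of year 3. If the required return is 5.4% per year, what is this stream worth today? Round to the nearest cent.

€110.52

Value at end of year 2: C / r = €6.63 / 0.054 = €122.7778
Discount to today: PV = €122.7778 / (1 + 0.054)^2 = €122.7778 / 1.110916 = €110.52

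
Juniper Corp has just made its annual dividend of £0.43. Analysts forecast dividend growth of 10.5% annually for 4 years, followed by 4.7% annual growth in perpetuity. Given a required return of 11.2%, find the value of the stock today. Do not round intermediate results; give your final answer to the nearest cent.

D_1 = 0.47515
D_2 = 0.52504
D_3 = 0.58017
D_4 = 0.64109
Terminal value at year 4: TV = D_4×(1+g_2)/(r−g_2) = 0.67122/0.065 = 10.32645
P_0 = D_1/(1+r)^1 + D_2/(1+r)^2 + D_3/(1+r)^3 + D_4/(1+r)^4 + TV/(1+r)^4
    = 0.42729 + 0.42460 + 0.42193 + 0.41927 + 6.75354 = 8.44665

£8.45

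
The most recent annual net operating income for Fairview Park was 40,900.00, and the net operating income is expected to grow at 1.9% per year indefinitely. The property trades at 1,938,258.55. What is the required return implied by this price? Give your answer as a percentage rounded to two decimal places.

D₁ = 40,900.00 × 1.019 = 41,677.1000
P = D₁/(r − g) ⇒ r = D₁/P + g = 41,677.1000/1,938,258.55 + 0.019 = 0.021502 + 0.019 = 0.040502

4.05%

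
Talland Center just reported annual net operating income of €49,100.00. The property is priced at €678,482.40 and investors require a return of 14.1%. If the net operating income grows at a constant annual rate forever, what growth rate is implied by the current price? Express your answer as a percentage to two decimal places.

P = D₀(1+g)/(r−g) ⇒ P(r−g) = D₀(1+g) ⇒ g(P+D₀) = P·r − D₀
g = (P·r − D₀)/(P + D₀) = (€678,482.40×0.141 − €49,100.00) / (€678,482.40 + €49,100.00) = 0.064001

6.40%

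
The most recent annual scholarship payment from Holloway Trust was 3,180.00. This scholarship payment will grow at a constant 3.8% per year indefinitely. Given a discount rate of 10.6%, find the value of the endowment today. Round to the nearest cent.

D₁ = D₀ × (1 + g) = 3,180.00 × 1.038 = 3,300.8400
Growing perpetuity: P = D₁ / (r − g) = 3,300.8400 / (0.106 − 0.038) = 48,541.76

48541.76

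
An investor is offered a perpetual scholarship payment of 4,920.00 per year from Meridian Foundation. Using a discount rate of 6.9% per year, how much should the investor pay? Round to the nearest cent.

71304.35

Level perpetuity: PV = C / r = 4,920.00 / 0.069 = 71,304.35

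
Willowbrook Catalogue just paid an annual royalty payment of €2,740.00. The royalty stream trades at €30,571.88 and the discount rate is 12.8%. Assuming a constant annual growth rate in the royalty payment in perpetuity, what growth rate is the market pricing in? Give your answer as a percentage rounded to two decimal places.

3.52%

P = D₀(1+g)/(r−g) ⇒ P(r−g) = D₀(1+g) ⇒ g(P+D₀) = P·r − D₀
g = (P·r − D₀)/(P + D₀) = (€30,571.88×0.128 − €2,740.00) / (€30,571.88 + €2,740.00) = 0.035219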